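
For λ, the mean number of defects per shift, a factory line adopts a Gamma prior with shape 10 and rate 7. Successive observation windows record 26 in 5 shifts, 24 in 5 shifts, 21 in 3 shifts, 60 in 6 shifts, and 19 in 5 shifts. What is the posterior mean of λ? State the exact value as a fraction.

Total count: 26 + 24 + 21 + 60 + 19 = 150.
Total exposure: 5 + 5 + 3 + 6 + 5 = 24 shifts.
The Gamma prior is conjugate for the Poisson rate, so λ | data ~ Gamma(10+150, 7+24) = Gamma(160, 31).
Posterior mean = α'/β' = 160/31.

160/31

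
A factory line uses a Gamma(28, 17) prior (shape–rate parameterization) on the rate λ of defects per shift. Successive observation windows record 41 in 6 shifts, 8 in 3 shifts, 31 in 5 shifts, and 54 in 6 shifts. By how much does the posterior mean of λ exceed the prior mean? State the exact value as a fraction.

Total count: 41 + 8 + 31 + 54 = 134.
Total exposure: 6 + 3 + 5 + 6 = 20 shifts.
Posterior: α' = 28 + 134 = 162, β' = 17 + 20 = 37.
Posterior mean = 162/37 = 162/37; prior mean = 28/17 = 28/17. Difference = 162/37 − 28/17 = 1718/629.

1718/629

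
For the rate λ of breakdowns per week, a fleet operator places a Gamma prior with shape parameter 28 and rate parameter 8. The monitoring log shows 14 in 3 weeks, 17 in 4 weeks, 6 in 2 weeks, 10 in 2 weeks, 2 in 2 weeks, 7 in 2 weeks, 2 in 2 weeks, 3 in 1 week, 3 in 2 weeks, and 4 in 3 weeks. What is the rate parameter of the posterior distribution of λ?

Total count: 14 + 17 + 6 + 10 + 2 + 7 + 2 + 3 + 3 + 4 = 68.
Total exposure: 3 + 4 + 2 + 2 + 2 + 2 + 2 + 1 + 2 + 3 = 23 weeks.
By Gamma–Poisson conjugacy, the posterior is Gamma(α + Σx, β + Σt) = Gamma(28 + 68, 8 + 23) = Gamma(96, 31).

31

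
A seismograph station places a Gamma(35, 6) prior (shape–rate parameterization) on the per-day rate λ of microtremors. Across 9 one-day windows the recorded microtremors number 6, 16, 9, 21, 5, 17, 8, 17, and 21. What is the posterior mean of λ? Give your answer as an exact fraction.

Total count: 6 + 16 + 9 + 21 + 5 + 17 + 8 + 17 + 21 = 120.
Total exposure: 9 days.
Conjugate update: add total count to the shape and total exposure to the rate, giving Gamma(155, 15).
Posterior mean = α'/β' = 155/15 = 31/3.

31/3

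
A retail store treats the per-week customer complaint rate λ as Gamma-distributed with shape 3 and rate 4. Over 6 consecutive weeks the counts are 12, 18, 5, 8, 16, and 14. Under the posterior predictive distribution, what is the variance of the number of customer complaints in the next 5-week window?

57

Total count: 12 + 18 + 5 + 8 + 16 + 14 = 73.
Total exposure: 6 weeks.
Conjugate update: add total count to the shape and total exposure to the rate, giving Gamma(76, 10).
The posterior predictive for a window of length T is Negative Binomial with variance T·α'·(β'+T)/β'² = 5·76·15/100 = 57.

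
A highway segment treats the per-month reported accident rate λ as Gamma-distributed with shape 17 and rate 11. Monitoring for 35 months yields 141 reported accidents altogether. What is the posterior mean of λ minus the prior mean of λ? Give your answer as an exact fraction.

478/253

Total count 141 over total exposure 35 months.
Gamma(α, β) with Poisson data over total exposure Σt gives posterior Gamma(α+Σx, β+Σt) = Gamma(158, 46).
Posterior mean = 158/46 = 79/23; prior mean = 17/11 = 17/11. Difference = 79/23 − 17/11 = 478/253.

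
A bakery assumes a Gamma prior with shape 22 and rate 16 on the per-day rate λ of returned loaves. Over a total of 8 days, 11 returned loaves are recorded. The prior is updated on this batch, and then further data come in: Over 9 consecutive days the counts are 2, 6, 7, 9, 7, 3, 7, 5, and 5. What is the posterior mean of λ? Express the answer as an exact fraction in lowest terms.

Total count 11 over total exposure 8 days.
After the first batch: Gamma(22 + 11, 16 + 8) = Gamma(33, 24).
Total count: 2 + 6 + 7 + 9 + 7 + 3 + 7 + 5 + 5 = 51.
Total exposure: 9 days.
After the second batch: Gamma(33 + 51, 24 + 9) = Gamma(84, 33).
Posterior mean = α'/β' = 84/33 = 28/11.

28/11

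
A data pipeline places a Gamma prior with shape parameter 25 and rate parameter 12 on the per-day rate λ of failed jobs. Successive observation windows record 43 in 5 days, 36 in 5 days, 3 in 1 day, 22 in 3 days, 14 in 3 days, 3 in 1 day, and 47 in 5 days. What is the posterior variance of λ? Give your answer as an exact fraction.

Total count: 43 + 36 + 3 + 22 + 14 + 3 + 47 = 168.
Total exposure: 5 + 5 + 1 + 3 + 3 + 1 + 5 = 23 days.
By Gamma–Poisson conjugacy, the posterior is Gamma(α + Σx, β + Σt) = Gamma(25 + 168, 12 + 23) = Gamma(193, 35).
Posterior variance = α'/β'² = 193/1225.

193/1225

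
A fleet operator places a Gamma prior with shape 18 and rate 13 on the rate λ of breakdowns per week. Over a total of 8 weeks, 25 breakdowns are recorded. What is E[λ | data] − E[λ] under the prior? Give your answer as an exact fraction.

181/273

Total count 25 over total exposure 8 weeks.
Conjugate update: add total count to the shape and total exposure to the rate, giving Gamma(43, 21).
Posterior mean = 43/21 = 43/21; prior mean = 18/13 = 18/13. Difference = 43/21 − 18/13 = 181/273.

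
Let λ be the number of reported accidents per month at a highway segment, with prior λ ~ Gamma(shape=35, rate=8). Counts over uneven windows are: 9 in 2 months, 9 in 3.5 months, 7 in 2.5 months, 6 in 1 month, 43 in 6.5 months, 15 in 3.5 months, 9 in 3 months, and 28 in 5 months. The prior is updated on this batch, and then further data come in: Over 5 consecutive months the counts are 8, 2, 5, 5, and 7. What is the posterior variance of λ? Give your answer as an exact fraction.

Total count: 9 + 9 + 7 + 6 + 43 + 15 + 9 + 28 = 126.
Total exposure: 2 + 3.5 + 2.5 + 1 + 6.5 + 3.5 + 3 + 5 = 27 months.
After the first batch: Gamma(35 + 126, 8 + 27) = Gamma(161, 35).
Total count: 8 + 2 + 5 + 5 + 7 = 27.
Total exposure: 5 months.
After the second batch: Gamma(161 + 27, 35 + 5) = Gamma(188, 40).
Posterior variance = α'/β'² = 188/1600 = 47/400.

47/400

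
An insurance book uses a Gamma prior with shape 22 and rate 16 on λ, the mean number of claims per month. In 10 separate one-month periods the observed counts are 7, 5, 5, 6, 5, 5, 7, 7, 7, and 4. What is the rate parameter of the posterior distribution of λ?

26

Total count: 7 + 5 + 5 + 6 + 5 + 5 + 7 + 7 + 7 + 4 = 58.
Total exposure: 10 months.
By Gamma–Poisson conjugacy, the posterior is Gamma(α + Σx, β + Σt) = Gamma(22 + 58, 16 + 10) = Gamma(80, 26).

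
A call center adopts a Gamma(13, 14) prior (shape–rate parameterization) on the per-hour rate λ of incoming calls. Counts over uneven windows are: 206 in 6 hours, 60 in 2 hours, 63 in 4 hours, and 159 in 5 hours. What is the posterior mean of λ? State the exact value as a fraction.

Total count: 206 + 60 + 63 + 159 = 488.
Total exposure: 6 + 2 + 4 + 5 = 17 hours.
The Gamma prior is conjugate for the Poisson rate, so λ | data ~ Gamma(13+488, 14+17) = Gamma(501, 31).
Posterior mean = α'/β' = 501/31.

501/31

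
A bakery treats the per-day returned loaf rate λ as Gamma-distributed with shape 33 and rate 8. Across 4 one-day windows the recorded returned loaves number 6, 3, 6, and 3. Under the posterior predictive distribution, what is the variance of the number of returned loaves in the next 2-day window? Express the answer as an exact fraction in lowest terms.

Total count: 6 + 3 + 6 + 3 = 18.
Total exposure: 4 days.
Gamma(α, β) with Poisson data over total exposure Σt gives posterior Gamma(α+Σx, β+Σt) = Gamma(51, 12).
The posterior predictive for a window of length T is Negative Binomial with variance T·α'·(β'+T)/β'² = 2·51·14/144 = 119/12.

119/12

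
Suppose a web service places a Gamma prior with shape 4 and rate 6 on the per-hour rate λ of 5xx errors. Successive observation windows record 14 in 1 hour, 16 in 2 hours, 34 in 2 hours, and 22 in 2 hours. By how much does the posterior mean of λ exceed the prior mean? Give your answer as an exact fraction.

244/39

Total count: 14 + 16 + 34 + 22 = 86.
Total exposure: 1 + 2 + 2 + 2 = 7 hours.
Gamma(α, β) with Poisson data over total exposure Σt gives posterior Gamma(α+Σx, β+Σt) = Gamma(90, 13).
Posterior mean = 90/13 = 90/13; prior mean = 4/6 = 2/3. Difference = 90/13 − 2/3 = 244/39.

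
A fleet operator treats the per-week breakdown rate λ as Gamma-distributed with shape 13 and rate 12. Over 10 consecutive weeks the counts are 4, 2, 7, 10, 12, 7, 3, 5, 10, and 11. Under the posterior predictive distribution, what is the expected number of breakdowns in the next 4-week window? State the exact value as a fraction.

Total count: 4 + 2 + 7 + 10 + 12 + 7 + 3 + 5 + 10 + 11 = 71.
Total exposure: 10 weeks.
By Gamma–Poisson conjugacy, the posterior is Gamma(α + Σx, β + Σt) = Gamma(13 + 71, 12 + 10) = Gamma(84, 22).
Predictive mean over a 4-week window = T·E[λ|data] = 4·84/22 = 168/11.

168/11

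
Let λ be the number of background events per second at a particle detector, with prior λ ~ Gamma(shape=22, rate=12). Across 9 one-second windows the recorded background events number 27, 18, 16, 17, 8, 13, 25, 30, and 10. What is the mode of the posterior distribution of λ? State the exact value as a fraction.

Total count: 27 + 18 + 16 + 17 + 8 + 13 + 25 + 30 + 10 = 164.
Total exposure: 9 seconds.
Gamma(α, β) with Poisson data over total exposure Σt gives posterior Gamma(α+Σx, β+Σt) = Gamma(186, 21).
Posterior mode = (α'−1)/β' = 185/21.

185/21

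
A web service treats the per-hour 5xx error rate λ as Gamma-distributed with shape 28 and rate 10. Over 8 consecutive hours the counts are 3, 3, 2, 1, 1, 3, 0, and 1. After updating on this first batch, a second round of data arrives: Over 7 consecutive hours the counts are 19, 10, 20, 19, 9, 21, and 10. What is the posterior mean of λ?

Total count: 3 + 3 + 2 + 1 + 1 + 3 + 0 + 1 = 14.
Total exposure: 8 hours.
After the first batch: Gamma(28 + 14, 10 + 8) = Gamma(42, 18).
Total count: 19 + 10 + 20 + 19 + 9 + 21 + 10 = 108.
Total exposure: 7 hours.
After the second batch: Gamma(42 + 108, 18 + 7) = Gamma(150, 25).
Posterior mean = α'/β' = 150/25 = 6.

6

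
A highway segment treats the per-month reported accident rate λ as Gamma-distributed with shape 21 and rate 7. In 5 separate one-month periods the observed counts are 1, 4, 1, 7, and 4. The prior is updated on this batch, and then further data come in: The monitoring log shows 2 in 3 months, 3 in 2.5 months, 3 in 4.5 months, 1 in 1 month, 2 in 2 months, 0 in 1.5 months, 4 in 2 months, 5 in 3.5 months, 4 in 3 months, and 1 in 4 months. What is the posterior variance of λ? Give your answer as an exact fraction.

Total count: 1 + 4 + 1 + 7 + 4 = 17.
Total exposure: 5 months.
After the first batch: Gamma(21 + 17, 7 + 5) = Gamma(38, 12).
Total count: 2 + 3 + 3 + 1 + 2 + 0 + 4 + 5 + 4 + 1 = 25.
Total exposure: 3 + 2.5 + 4.5 + 1 + 2 + 1.5 + 2 + 3.5 + 3 + 4 = 27 months.
After the second batch: Gamma(38 + 25, 12 + 27) = Gamma(63, 39).
Posterior variance = α'/β'² = 63/1521 = 7/169.

7/169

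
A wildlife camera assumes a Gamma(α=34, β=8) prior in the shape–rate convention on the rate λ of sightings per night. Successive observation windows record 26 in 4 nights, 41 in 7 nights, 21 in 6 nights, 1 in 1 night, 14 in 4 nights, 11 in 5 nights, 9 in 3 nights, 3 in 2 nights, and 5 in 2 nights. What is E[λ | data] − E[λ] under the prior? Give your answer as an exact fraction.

-9/28

Total count: 26 + 41 + 21 + 1 + 14 + 11 + 9 + 3 + 5 = 131.
Total exposure: 4 + 7 + 6 + 1 + 4 + 5 + 3 + 2 + 2 = 34 nights.
Posterior: α' = 34 + 131 = 165, β' = 8 + 34 = 42.
Posterior mean = 165/42 = 55/14; prior mean = 34/8 = 17/4. Difference = 55/14 − 17/4 = -9/28.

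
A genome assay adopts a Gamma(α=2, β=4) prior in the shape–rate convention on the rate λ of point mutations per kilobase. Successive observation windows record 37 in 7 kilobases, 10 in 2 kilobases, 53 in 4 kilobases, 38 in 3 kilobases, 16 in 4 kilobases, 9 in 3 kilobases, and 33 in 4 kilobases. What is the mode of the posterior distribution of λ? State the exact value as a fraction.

197/31

Total count: 37 + 10 + 53 + 38 + 16 + 9 + 33 = 196.
Total exposure: 7 + 2 + 4 + 3 + 4 + 3 + 4 = 27 kilobases.
The Gamma prior is conjugate for the Poisson rate, so λ | data ~ Gamma(2+196, 4+27) = Gamma(198, 31).
Posterior mode = (α'−1)/β' = 197/31.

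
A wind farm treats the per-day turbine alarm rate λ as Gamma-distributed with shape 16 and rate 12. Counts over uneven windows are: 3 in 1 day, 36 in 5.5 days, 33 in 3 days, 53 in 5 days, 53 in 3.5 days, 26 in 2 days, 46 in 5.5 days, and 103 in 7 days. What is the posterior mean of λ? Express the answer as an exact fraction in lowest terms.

Total count: 3 + 36 + 33 + 53 + 53 + 26 + 46 + 103 = 353.
Total exposure: 1 + 5.5 + 3 + 5 + 3.5 + 2 + 5.5 + 7 = 32.5 days.
Posterior: α' = 16 + 353 = 369, β' = 12 + 32.5 = 89/2.
Posterior mean = α'/β' = 369/(89/2) = 738/89.

738/89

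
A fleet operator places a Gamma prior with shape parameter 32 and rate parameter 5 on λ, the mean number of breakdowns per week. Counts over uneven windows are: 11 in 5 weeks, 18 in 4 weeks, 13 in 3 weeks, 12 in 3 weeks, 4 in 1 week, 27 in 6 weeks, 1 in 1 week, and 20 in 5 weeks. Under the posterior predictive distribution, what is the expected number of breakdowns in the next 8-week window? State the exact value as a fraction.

Total count: 11 + 18 + 13 + 12 + 4 + 27 + 1 + 20 = 106.
Total exposure: 5 + 4 + 3 + 3 + 1 + 6 + 1 + 5 = 28 weeks.
By Gamma–Poisson conjugacy, the posterior is Gamma(α + Σx, β + Σt) = Gamma(32 + 106, 5 + 28) = Gamma(138, 33).
Predictive mean over an 8-week window = T·E[λ|data] = 8·138/33 = 368/11.

368/11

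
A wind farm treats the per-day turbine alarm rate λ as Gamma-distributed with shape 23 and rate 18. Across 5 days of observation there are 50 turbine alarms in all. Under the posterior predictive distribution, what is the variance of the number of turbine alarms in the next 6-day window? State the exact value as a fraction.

12702/529

Total count 50 over total exposure 5 days.
By Gamma–Poisson conjugacy, the posterior is Gamma(α + Σx, β + Σt) = Gamma(23 + 50, 18 + 5) = Gamma(73, 23).
The posterior predictive for a window of length T is Negative Binomial with variance T·α'·(β'+T)/β'² = 6·73·29/529 = 12702/529.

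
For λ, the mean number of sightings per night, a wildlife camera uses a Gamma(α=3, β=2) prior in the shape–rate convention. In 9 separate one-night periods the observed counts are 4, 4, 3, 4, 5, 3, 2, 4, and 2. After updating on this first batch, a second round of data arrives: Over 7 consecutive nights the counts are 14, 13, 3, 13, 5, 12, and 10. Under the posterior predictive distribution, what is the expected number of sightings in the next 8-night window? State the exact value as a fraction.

Total count: 4 + 4 + 3 + 4 + 5 + 3 + 2 + 4 + 2 = 31.
Total exposure: 9 nights.
After the first batch: Gamma(3 + 31, 2 + 9) = Gamma(34, 11).
Total count: 14 + 13 + 3 + 13 + 5 + 12 + 10 = 70.
Total exposure: 7 nights.
After the second batch: Gamma(34 + 70, 11 + 7) = Gamma(104, 18).
Predictive mean over an 8-night window = T·E[λ|data] = 8·104/18 = 416/9.

416/9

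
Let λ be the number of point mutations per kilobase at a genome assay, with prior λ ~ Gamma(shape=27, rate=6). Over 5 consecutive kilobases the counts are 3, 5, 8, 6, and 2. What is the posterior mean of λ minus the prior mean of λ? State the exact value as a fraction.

Total count: 3 + 5 + 8 + 6 + 2 = 24.
Total exposure: 5 kilobases.
Conjugate update: add total count to the shape and total exposure to the rate, giving Gamma(51, 11).
Posterior mean = 51/11 = 51/11; prior mean = 27/6 = 9/2. Difference = 51/11 − 9/2 = 3/22.

3/22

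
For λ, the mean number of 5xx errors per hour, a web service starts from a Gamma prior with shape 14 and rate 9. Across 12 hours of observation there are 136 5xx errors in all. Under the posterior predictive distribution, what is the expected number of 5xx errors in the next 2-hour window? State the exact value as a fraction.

100/7

Total count 136 over total exposure 12 hours.
Posterior: α' = 14 + 136 = 150, β' = 9 + 12 = 21.
Predictive mean over a 2-hour window = T·E[λ|data] = 2·150/21 = 100/7.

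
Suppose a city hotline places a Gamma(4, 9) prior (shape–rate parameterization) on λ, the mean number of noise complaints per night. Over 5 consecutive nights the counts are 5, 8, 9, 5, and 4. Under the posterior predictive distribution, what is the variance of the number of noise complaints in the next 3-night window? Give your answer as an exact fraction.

255/28

Total count: 5 + 8 + 9 + 5 + 4 = 31.
Total exposure: 5 nights.
Conjugate update: add total count to the shape and total exposure to the rate, giving Gamma(35, 14).
The posterior predictive for a window of length T is Negative Binomial with variance T·α'·(β'+T)/β'² = 3·35·17/196 = 255/28.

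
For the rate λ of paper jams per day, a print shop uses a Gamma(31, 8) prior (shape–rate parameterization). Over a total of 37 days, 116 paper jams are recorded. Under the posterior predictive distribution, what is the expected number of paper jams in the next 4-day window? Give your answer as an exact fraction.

196/15

Total count 116 over total exposure 37 days.
Posterior: α' = 31 + 116 = 147, β' = 8 + 37 = 45.
Predictive mean over a 4-day window = T·E[λ|data] = 4·147/45 = 196/15.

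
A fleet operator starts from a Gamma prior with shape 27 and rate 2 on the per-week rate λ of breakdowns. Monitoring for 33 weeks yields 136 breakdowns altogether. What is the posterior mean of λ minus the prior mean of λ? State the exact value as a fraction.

Total count 136 over total exposure 33 weeks.
By Gamma–Poisson conjugacy, the posterior is Gamma(α + Σx, β + Σt) = Gamma(27 + 136, 2 + 33) = Gamma(163, 35).
Posterior mean = 163/35 = 163/35; prior mean = 27/2 = 27/2. Difference = 163/35 − 27/2 = -619/70.

-619/70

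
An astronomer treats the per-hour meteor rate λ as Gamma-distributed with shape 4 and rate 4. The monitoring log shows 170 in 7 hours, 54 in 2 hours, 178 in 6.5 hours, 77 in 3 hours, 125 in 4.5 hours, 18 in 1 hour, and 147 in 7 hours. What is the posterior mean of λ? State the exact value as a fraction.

773/35

Total count: 170 + 54 + 178 + 77 + 125 + 18 + 147 = 769.
Total exposure: 7 + 2 + 6.5 + 3 + 4.5 + 1 + 7 = 31 hours.
Gamma(α, β) with Poisson data over total exposure Σt gives posterior Gamma(α+Σx, β+Σt) = Gamma(773, 35).
Posterior mean = α'/β' = 773/35.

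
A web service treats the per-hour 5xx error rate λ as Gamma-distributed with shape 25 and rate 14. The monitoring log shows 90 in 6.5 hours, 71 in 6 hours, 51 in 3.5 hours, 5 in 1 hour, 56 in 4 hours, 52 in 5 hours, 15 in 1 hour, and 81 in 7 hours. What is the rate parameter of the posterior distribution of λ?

Total count: 90 + 71 + 51 + 5 + 56 + 52 + 15 + 81 = 421.
Total exposure: 6.5 + 6 + 3.5 + 1 + 4 + 5 + 1 + 7 = 34 hours.
The Gamma prior is conjugate for the Poisson rate, so λ | data ~ Gamma(25+421, 14+34) = Gamma(446, 48).

48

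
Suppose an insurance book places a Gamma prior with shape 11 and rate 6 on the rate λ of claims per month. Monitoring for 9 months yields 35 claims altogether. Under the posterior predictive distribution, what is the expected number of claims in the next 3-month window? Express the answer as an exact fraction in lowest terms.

46/5

Total count 35 over total exposure 9 months.
Gamma(α, β) with Poisson data over total exposure Σt gives posterior Gamma(α+Σx, β+Σt) = Gamma(46, 15).
Predictive mean over a 3-month window = T·E[λ|data] = 3·46/15 = 46/5.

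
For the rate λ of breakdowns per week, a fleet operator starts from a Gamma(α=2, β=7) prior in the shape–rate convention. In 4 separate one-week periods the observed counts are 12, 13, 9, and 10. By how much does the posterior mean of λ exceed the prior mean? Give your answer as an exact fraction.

Total count: 12 + 13 + 9 + 10 = 44.
Total exposure: 4 weeks.
By Gamma–Poisson conjugacy, the posterior is Gamma(α + Σx, β + Σt) = Gamma(2 + 44, 7 + 4) = Gamma(46, 11).
Posterior mean = 46/11 = 46/11; prior mean = 2/7 = 2/7. Difference = 46/11 − 2/7 = 300/77.

300/77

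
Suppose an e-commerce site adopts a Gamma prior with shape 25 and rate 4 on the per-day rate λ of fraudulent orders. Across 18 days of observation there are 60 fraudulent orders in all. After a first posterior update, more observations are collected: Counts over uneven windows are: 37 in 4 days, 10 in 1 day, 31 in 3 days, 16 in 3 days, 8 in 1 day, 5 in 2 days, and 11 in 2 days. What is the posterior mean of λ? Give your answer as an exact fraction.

Total count 60 over total exposure 18 days.
After the first batch: Gamma(25 + 60, 4 + 18) = Gamma(85, 22).
Total count: 37 + 10 + 31 + 16 + 8 + 5 + 11 = 118.
Total exposure: 4 + 1 + 3 + 3 + 1 + 2 + 2 = 16 days.
After the second batch: Gamma(85 + 118, 22 + 16) = Gamma(203, 38).
Posterior mean = α'/β' = 203/38.

203/38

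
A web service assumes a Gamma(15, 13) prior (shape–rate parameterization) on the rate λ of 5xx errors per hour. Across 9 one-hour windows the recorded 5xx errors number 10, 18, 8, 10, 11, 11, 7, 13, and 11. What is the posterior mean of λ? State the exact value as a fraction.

57/11

Total count: 10 + 18 + 8 + 10 + 11 + 11 + 7 + 13 + 11 = 99.
Total exposure: 9 hours.
By Gamma–Poisson conjugacy, the posterior is Gamma(α + Σx, β + Σt) = Gamma(15 + 99, 13 + 9) = Gamma(114, 22).
Posterior mean = α'/β' = 114/22 = 57/11.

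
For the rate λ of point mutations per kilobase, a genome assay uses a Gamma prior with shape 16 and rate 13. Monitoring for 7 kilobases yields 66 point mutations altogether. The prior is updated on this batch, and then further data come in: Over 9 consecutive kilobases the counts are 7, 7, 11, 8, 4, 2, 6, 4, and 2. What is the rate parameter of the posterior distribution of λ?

Total count 66 over total exposure 7 kilobases.
After the first batch: Gamma(16 + 66, 13 + 7) = Gamma(82, 20).
Total count: 7 + 7 + 11 + 8 + 4 + 2 + 6 + 4 + 2 = 51.
Total exposure: 9 kilobases.
After the second batch: Gamma(82 + 51, 20 + 9) = Gamma(133, 29).

29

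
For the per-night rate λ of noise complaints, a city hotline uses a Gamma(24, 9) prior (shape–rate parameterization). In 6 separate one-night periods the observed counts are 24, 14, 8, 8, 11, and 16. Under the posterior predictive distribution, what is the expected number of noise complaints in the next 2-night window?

Total count: 24 + 14 + 8 + 8 + 11 + 16 = 81.
Total exposure: 6 nights.
Conjugate update: add total count to the shape and total exposure to the rate, giving Gamma(105, 15).
Predictive mean over a 2-night window = T·E[λ|data] = 2·105/15 = 14.

14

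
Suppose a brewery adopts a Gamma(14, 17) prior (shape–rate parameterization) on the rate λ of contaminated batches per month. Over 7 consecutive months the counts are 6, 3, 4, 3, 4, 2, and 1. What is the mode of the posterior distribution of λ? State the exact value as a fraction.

Total count: 6 + 3 + 4 + 3 + 4 + 2 + 1 = 23.
Total exposure: 7 months.
Gamma(α, β) with Poisson data over total exposure Σt gives posterior Gamma(α+Σx, β+Σt) = Gamma(37, 24).
Posterior mode = (α'−1)/β' = 36/24 = 3/2.

3/2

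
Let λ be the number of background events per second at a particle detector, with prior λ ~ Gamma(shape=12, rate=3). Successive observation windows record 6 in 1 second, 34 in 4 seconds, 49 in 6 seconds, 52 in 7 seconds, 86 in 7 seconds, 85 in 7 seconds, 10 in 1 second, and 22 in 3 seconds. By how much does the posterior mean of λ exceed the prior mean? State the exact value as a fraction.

Total count: 6 + 34 + 49 + 52 + 86 + 85 + 10 + 22 = 344.
Total exposure: 1 + 4 + 6 + 7 + 7 + 7 + 1 + 3 = 36 seconds.
Conjugate update: add total count to the shape and total exposure to the rate, giving Gamma(356, 39).
Posterior mean = 356/39 = 356/39; prior mean = 12/3 = 4. Difference = 356/39 − 4 = 200/39.

200/39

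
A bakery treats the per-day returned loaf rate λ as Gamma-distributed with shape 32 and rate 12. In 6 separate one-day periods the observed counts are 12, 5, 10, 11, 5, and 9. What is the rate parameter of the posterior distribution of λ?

Total count: 12 + 5 + 10 + 11 + 5 + 9 = 52.
Total exposure: 6 days.
By Gamma–Poisson conjugacy, the posterior is Gamma(α + Σx, β + Σt) = Gamma(32 + 52, 12 + 6) = Gamma(84, 18).

18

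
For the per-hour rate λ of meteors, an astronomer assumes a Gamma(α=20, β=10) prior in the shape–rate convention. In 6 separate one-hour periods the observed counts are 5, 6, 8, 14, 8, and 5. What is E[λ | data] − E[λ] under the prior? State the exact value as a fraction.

17/8

Total count: 5 + 6 + 8 + 14 + 8 + 5 = 46.
Total exposure: 6 hours.
The Gamma prior is conjugate for the Poisson rate, so λ | data ~ Gamma(20+46, 10+6) = Gamma(66, 16).
Posterior mean = 66/16 = 33/8; prior mean = 20/10 = 2. Difference = 33/8 − 2 = 17/8.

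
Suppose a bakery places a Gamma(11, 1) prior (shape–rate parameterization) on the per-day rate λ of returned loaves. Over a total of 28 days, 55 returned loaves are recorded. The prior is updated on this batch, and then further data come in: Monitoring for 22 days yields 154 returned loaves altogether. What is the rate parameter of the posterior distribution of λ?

51

Total count 55 over total exposure 28 days.
After the first batch: Gamma(11 + 55, 1 + 28) = Gamma(66, 29).
Total count 154 over total exposure 22 days.
After the second batch: Gamma(66 + 154, 29 + 22) = Gamma(220, 51).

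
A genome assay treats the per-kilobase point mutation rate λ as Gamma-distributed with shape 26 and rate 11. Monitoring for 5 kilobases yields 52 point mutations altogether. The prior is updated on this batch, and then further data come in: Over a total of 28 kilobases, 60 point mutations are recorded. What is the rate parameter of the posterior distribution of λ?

44

Total count 52 over total exposure 5 kilobases.
After the first batch: Gamma(26 + 52, 11 + 5) = Gamma(78, 16).
Total count 60 over total exposure 28 kilobases.
After the second batch: Gamma(78 + 60, 16 + 28) = Gamma(138, 44).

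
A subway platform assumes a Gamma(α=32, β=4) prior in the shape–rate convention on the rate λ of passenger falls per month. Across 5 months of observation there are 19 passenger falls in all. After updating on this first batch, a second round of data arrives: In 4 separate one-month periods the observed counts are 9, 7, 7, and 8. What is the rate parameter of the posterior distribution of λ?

Total count 19 over total exposure 5 months.
After the first batch: Gamma(32 + 19, 4 + 5) = Gamma(51, 9).
Total count: 9 + 7 + 7 + 8 = 31.
Total exposure: 4 months.
After the second batch: Gamma(51 + 31, 9 + 4) = Gamma(82, 13).

13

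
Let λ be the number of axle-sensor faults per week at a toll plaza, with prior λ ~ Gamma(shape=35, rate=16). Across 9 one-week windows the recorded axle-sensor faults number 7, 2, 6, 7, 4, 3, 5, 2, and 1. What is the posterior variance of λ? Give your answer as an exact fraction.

72/625

Total count: 7 + 2 + 6 + 7 + 4 + 3 + 5 + 2 + 1 = 37.
Total exposure: 9 weeks.
By Gamma–Poisson conjugacy, the posterior is Gamma(α + Σx, β + Σt) = Gamma(35 + 37, 16 + 9) = Gamma(72, 25).
Posterior variance = α'/β'² = 72/625.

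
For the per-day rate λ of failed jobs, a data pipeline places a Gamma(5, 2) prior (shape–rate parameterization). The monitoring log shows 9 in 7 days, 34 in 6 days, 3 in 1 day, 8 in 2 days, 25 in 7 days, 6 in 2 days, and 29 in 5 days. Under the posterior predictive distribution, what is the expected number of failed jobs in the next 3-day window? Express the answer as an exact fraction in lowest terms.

Total count: 9 + 34 + 3 + 8 + 25 + 6 + 29 = 114.
Total exposure: 7 + 6 + 1 + 2 + 7 + 2 + 5 = 30 days.
By Gamma–Poisson conjugacy, the posterior is Gamma(α + Σx, β + Σt) = Gamma(5 + 114, 2 + 30) = Gamma(119, 32).
Predictive mean over a 3-day window = T·E[λ|data] = 3·119/32 = 357/32.

357/32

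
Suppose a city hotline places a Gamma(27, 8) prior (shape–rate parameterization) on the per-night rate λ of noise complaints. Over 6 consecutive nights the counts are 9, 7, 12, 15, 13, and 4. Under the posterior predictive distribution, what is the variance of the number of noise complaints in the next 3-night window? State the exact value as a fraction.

Total count: 9 + 7 + 12 + 15 + 13 + 4 = 60.
Total exposure: 6 nights.
Gamma(α, β) with Poisson data over total exposure Σt gives posterior Gamma(α+Σx, β+Σt) = Gamma(87, 14).
The posterior predictive for a window of length T is Negative Binomial with variance T·α'·(β'+T)/β'² = 3·87·17/196 = 4437/196.

4437/196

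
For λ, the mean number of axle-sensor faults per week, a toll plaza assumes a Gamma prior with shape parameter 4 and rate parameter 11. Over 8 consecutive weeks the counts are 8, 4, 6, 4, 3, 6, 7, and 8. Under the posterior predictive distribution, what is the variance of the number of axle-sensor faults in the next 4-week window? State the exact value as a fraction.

Total count: 8 + 4 + 6 + 4 + 3 + 6 + 7 + 8 = 46.
Total exposure: 8 weeks.
The Gamma prior is conjugate for the Poisson rate, so λ | data ~ Gamma(4+46, 11+8) = Gamma(50, 19).
The posterior predictive for a window of length T is Negative Binomial with variance T·α'·(β'+T)/β'² = 4·50·23/361 = 4600/361.

4600/361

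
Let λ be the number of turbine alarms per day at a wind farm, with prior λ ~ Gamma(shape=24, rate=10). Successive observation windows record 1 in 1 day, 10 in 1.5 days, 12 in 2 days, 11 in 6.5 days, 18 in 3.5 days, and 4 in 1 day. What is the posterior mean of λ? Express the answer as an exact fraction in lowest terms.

160/51

Total count: 1 + 10 + 12 + 11 + 18 + 4 = 56.
Total exposure: 1 + 1.5 + 2 + 6.5 + 3.5 + 1 = 15.5 days.
The Gamma prior is conjugate for the Poisson rate, so λ | data ~ Gamma(24+56, 10+15.5) = Gamma(80, 51/2).
Posterior mean = α'/β' = 80/(51/2) = 160/51.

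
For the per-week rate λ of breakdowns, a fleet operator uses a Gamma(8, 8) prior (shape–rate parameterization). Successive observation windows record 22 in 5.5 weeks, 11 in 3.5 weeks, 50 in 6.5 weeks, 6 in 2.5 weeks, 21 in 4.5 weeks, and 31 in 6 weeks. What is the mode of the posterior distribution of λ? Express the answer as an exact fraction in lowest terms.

Total count: 22 + 11 + 50 + 6 + 21 + 31 = 141.
Total exposure: 5.5 + 3.5 + 6.5 + 2.5 + 4.5 + 6 = 28.5 weeks.
By Gamma–Poisson conjugacy, the posterior is Gamma(α + Σx, β + Σt) = Gamma(8 + 141, 8 + 28.5) = Gamma(149, 73/2).
Posterior mode = (α'−1)/β' = 148/(73/2) = 296/73.

296/73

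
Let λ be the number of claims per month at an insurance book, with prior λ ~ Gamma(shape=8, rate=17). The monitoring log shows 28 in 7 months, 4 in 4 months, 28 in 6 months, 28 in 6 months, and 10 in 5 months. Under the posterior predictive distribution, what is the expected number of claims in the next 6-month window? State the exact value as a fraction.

Total count: 28 + 4 + 28 + 28 + 10 = 98.
Total exposure: 7 + 4 + 6 + 6 + 5 = 28 months.
By Gamma–Poisson conjugacy, the posterior is Gamma(α + Σx, β + Σt) = Gamma(8 + 98, 17 + 28) = Gamma(106, 45).
Predictive mean over a 6-month window = T·E[λ|data] = 6·106/45 = 212/15.

212/15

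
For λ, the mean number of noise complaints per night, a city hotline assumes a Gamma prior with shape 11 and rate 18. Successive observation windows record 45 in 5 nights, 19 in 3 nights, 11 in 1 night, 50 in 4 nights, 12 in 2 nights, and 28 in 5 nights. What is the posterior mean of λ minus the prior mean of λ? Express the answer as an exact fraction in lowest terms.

Total count: 45 + 19 + 11 + 50 + 12 + 28 = 165.
Total exposure: 5 + 3 + 1 + 4 + 2 + 5 = 20 nights.
Posterior: α' = 11 + 165 = 176, β' = 18 + 20 = 38.
Posterior mean = 176/38 = 88/19; prior mean = 11/18 = 11/18. Difference = 88/19 − 11/18 = 1375/342.

1375/342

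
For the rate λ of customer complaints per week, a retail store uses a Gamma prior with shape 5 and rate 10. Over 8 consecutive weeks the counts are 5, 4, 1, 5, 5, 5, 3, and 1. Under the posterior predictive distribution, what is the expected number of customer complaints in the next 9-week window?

17

Total count: 5 + 4 + 1 + 5 + 5 + 5 + 3 + 1 = 29.
Total exposure: 8 weeks.
Conjugate update: add total count to the shape and total exposure to the rate, giving Gamma(34, 18).
Predictive mean over a 9-week window = T·E[λ|data] = 9·34/18 = 17.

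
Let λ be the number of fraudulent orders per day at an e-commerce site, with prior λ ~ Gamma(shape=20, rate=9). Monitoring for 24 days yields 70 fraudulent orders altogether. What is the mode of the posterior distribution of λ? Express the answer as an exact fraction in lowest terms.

89/33

Total count 70 over total exposure 24 days.
Conjugate update: add total count to the shape and total exposure to the rate, giving Gamma(90, 33).
Posterior mode = (α'−1)/β' = 89/33.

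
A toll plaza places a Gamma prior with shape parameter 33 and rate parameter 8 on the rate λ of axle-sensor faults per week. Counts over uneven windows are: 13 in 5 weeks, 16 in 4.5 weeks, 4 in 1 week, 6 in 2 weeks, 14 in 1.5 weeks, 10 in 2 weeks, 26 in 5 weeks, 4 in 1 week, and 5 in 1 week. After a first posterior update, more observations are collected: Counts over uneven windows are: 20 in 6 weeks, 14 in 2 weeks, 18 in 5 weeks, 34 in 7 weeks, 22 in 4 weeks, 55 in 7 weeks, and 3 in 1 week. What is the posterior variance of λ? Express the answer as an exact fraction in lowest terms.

11/147

Total count: 13 + 16 + 4 + 6 + 14 + 10 + 26 + 4 + 5 = 98.
Total exposure: 5 + 4.5 + 1 + 2 + 1.5 + 2 + 5 + 1 + 1 = 23 weeks.
After the first batch: Gamma(33 + 98, 8 + 23) = Gamma(131, 31).
Total count: 20 + 14 + 18 + 34 + 22 + 55 + 3 = 166.
Total exposure: 6 + 2 + 5 + 7 + 4 + 7 + 1 = 32 weeks.
After the second batch: Gamma(131 + 166, 31 + 32) = Gamma(297, 63).
Posterior variance = α'/β'² = 297/3969 = 11/147.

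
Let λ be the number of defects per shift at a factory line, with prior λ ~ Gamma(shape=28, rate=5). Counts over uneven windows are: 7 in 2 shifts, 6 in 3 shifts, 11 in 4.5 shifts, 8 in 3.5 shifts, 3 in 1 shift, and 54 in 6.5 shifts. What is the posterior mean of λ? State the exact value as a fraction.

78/17

Total count: 7 + 6 + 11 + 8 + 3 + 54 = 89.
Total exposure: 2 + 3 + 4.5 + 3.5 + 1 + 6.5 = 20.5 shifts.
By Gamma–Poisson conjugacy, the posterior is Gamma(α + Σx, β + Σt) = Gamma(28 + 89, 5 + 20.5) = Gamma(117, 51/2).
Posterior mean = α'/β' = 117/(51/2) = 78/17.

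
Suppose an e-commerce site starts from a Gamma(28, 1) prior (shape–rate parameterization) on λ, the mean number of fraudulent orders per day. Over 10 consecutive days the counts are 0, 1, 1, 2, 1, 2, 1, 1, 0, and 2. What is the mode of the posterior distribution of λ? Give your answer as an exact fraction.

38/11

Total count: 0 + 1 + 1 + 2 + 1 + 2 + 1 + 1 + 0 + 2 = 11.
Total exposure: 10 days.
Posterior: α' = 28 + 11 = 39, β' = 1 + 10 = 11.
Posterior mode = (α'−1)/β' = 38/11.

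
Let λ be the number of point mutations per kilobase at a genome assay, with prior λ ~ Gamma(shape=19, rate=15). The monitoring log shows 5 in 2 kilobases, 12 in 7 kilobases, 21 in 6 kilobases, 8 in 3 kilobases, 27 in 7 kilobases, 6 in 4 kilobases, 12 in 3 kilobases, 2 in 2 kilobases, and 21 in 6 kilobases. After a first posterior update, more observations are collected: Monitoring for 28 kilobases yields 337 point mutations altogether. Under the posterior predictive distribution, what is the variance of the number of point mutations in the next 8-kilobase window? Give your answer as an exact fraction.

Total count: 5 + 12 + 21 + 8 + 27 + 6 + 12 + 2 + 21 = 114.
Total exposure: 2 + 7 + 6 + 3 + 7 + 4 + 3 + 2 + 6 = 40 kilobases.
After the first batch: Gamma(19 + 114, 15 + 40) = Gamma(133, 55).
Total count 337 over total exposure 28 kilobases.
After the second batch: Gamma(133 + 337, 55 + 28) = Gamma(470, 83).
The posterior predictive for a window of length T is Negative Binomial with variance T·α'·(β'+T)/β'² = 8·470·91/6889 = 342160/6889.

342160/6889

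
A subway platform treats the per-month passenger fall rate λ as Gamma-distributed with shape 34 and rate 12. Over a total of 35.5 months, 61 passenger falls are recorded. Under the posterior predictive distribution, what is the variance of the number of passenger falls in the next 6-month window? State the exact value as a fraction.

1284/95

Total count 61 over total exposure 35.5 months.
Gamma(α, β) with Poisson data over total exposure Σt gives posterior Gamma(α+Σx, β+Σt) = Gamma(95, 95/2).
The posterior predictive for a window of length T is Negative Binomial with variance T·α'·(β'+T)/β'² = 6·95·(107/2)/(9025/4) = 1284/95.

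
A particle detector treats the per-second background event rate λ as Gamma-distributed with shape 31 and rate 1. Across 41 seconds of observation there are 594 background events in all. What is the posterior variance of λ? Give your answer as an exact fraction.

Total count 594 over total exposure 41 seconds.
Posterior: α' = 31 + 594 = 625, β' = 1 + 41 = 42.
Posterior variance = α'/β'² = 625/1764.

625/1764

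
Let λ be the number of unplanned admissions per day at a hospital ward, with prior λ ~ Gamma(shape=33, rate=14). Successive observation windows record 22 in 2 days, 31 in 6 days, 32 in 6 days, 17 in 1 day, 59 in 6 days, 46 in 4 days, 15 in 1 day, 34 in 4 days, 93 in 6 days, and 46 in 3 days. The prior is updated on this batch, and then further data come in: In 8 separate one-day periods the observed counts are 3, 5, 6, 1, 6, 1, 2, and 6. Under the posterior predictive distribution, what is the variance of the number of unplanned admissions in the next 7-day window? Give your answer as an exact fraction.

Total count: 22 + 31 + 32 + 17 + 59 + 46 + 15 + 34 + 93 + 46 = 395.
Total exposure: 2 + 6 + 6 + 1 + 6 + 4 + 1 + 4 + 6 + 3 = 39 days.
After the first batch: Gamma(33 + 395, 14 + 39) = Gamma(428, 53).
Total count: 3 + 5 + 6 + 1 + 6 + 1 + 2 + 6 = 30.
Total exposure: 8 days.
After the second batch: Gamma(428 + 30, 53 + 8) = Gamma(458, 61).
The posterior predictive for a window of length T is Negative Binomial with variance T·α'·(β'+T)/β'² = 7·458·68/3721 = 218008/3721.

218008/3721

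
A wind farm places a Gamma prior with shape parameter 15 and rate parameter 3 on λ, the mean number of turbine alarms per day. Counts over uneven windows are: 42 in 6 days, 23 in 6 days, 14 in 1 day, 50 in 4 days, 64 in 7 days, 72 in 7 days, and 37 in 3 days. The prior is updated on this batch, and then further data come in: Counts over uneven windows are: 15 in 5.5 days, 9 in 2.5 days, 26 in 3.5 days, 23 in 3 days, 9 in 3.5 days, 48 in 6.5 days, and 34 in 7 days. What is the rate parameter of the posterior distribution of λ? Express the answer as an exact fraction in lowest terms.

137/2

Total count: 42 + 23 + 14 + 50 + 64 + 72 + 37 = 302.
Total exposure: 6 + 6 + 1 + 4 + 7 + 7 + 3 = 34 days.
After the first batch: Gamma(15 + 302, 3 + 34) = Gamma(317, 37).
Total count: 15 + 9 + 26 + 23 + 9 + 48 + 34 = 164.
Total exposure: 5.5 + 2.5 + 3.5 + 3 + 3.5 + 6.5 + 7 = 31.5 days.
After the second batch: Gamma(317 + 164, 37 + 31.5) = Gamma(481, 137/2).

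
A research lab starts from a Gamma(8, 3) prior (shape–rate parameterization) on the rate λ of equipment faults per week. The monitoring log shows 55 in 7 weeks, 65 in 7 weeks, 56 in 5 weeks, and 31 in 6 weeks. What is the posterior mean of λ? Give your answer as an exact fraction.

Total count: 55 + 65 + 56 + 31 = 207.
Total exposure: 7 + 7 + 5 + 6 = 25 weeks.
By Gamma–Poisson conjugacy, the posterior is Gamma(α + Σx, β + Σt) = Gamma(8 + 207, 3 + 25) = Gamma(215, 28).
Posterior mean = α'/β' = 215/28.

215/28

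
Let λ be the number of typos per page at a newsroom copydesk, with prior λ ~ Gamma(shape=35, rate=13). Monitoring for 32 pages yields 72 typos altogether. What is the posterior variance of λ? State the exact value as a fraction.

107/2025

Total count 72 over total exposure 32 pages.
Conjugate update: add total count to the shape and total exposure to the rate, giving Gamma(107, 45).
Posterior variance = α'/β'² = 107/2025.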